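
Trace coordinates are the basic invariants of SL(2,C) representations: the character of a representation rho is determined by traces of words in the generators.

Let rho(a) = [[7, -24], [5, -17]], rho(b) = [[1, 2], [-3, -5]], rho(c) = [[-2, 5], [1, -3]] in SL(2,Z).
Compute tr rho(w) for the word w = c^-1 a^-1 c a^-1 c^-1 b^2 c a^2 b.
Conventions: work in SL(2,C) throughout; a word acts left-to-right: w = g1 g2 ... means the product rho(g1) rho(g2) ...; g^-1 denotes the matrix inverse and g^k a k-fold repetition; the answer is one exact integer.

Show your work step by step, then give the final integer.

-4577310

rho(c^-1) = [[-3, -5], [-1, -2]]
... * rho(a^-1) = [[-17, 24], [-5, 7]]  ->  [[76, -107], [27, -38]]
... * rho(c) = [[-2, 5], [1, -3]]  ->  [[-259, 701], [-92, 249]]
... * rho(a^-1) = [[-17, 24], [-5, 7]]  ->  [[898, -1309], [319, -465]]
... * rho(c^-1) = [[-3, -5], [-1, -2]]  ->  [[-1385, -1872], [-492, -665]]
... * rho(b) = [[1, 2], [-3, -5]]  ->  [[4231, 6590], [1503, 2341]]
... * rho(b) = [[1, 2], [-3, -5]]  ->  [[-15539, -24488], [-5520, -8699]]
... * rho(c) = [[-2, 5], [1, -3]]  ->  [[6590, -4231], [2341, -1503]]
... * rho(a) = [[7, -24], [5, -17]]  ->  [[24975, -86233], [8872, -30633]]
... * rho(a) = [[7, -24], [5, -17]]  ->  [[-256340, 866561], [-91061, 307833]]
... * rho(b) = [[1, 2], [-3, -5]]  ->  [[-2856023, -4845485], [-1014560, -1721287]]
tr = -2856023 + -1721287 = -4577310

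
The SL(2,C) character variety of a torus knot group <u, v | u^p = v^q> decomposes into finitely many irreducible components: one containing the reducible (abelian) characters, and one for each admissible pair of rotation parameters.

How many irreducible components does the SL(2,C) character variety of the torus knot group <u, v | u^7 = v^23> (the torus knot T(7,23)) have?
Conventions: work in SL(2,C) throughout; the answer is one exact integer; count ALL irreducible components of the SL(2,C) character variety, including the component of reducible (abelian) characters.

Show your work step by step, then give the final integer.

For T(7,23): irreducibility forces the central element u^7 = v^23 to one of +I, -I.
So on each irreducible component the traces are pinned: tr(u) = 2*cos(pi*alpha/7) with 1 <= alpha <= 6, tr(v) = 2*cos(pi*beta/23) with 1 <= beta <= 22.
u^7 = (-1)^alpha I and v^23 = (-1)^beta I must agree, so alpha and beta have equal parity.
count pairs: odd alpha (3 choices) x odd beta (11), plus even alpha (3) x even beta (11): 3*11 + 3*11 = 66.
That is 66 components of irreducible characters, and with the reducible (abelian) component the total is 67.

67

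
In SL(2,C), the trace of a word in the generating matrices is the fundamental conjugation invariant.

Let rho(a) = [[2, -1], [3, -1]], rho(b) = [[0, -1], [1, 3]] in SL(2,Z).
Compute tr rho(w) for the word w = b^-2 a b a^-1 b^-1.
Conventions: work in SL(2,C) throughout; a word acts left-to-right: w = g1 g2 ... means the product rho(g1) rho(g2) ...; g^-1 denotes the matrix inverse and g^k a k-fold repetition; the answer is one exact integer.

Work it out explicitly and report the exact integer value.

rho(b^-1) = [[3, 1], [-1, 0]]
... * rho(b^-1) = [[3, 1], [-1, 0]]  ->  [[8, 3], [-3, -1]]
... * rho(a) = [[2, -1], [3, -1]]  ->  [[25, -11], [-9, 4]]
... * rho(b) = [[0, -1], [1, 3]]  ->  [[-11, -58], [4, 21]]
... * rho(a^-1) = [[-1, 1], [-3, 2]]  ->  [[185, -127], [-67, 46]]
... * rho(b^-1) = [[3, 1], [-1, 0]]  ->  [[682, 185], [-247, -67]]
tr = 682 + -67 = 615

615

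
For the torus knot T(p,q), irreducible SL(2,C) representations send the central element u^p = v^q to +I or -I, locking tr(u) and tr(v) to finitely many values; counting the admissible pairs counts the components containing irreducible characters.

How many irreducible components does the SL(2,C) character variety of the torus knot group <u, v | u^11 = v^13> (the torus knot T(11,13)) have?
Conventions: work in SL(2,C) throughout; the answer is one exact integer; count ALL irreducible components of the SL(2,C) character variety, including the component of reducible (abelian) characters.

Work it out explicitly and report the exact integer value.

In the torus knot group T(11,13), u^11 = v^13 is central, so an irreducible representation sends it to +I or -I (Schur).
So on each irreducible component the traces are pinned: tr(u) = 2*cos(pi*alpha/11) with 1 <= alpha <= 10, tr(v) = 2*cos(pi*beta/13) with 1 <= beta <= 12.
Consistency of u^11 = (-1)^alpha I with v^13 = (-1)^beta I forces alpha = beta (mod 2).
count pairs: odd alpha (5 choices) x odd beta (6), plus even alpha (5) x even beta (6): 5*6 + 5*6 = 60.
components with irreducible characters: 60; plus the single component of reducible (abelian) characters: total 61.

61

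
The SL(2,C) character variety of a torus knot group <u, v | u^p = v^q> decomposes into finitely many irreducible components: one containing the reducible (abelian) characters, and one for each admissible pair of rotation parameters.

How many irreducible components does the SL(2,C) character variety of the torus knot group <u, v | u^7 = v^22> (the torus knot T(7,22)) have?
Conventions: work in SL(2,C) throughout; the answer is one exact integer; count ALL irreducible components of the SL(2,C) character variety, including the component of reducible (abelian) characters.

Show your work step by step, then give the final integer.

64

In the torus knot group T(7,22), u^7 = v^22 is central, so an irreducible representation sends it to +I or -I (Schur).
So on each irreducible component the traces are pinned: tr(u) = 2*cos(pi*alpha/7) with 1 <= alpha <= 6, tr(v) = 2*cos(pi*beta/22) with 1 <= beta <= 21.
The two central values (-1)^alpha I and (-1)^beta I must be the same matrix, so alpha and beta share a parity.
count pairs: odd alpha (3 choices) x odd beta (11), plus even alpha (3) x even beta (10): 3*11 + 3*10 = 63.
Total: 63 irreducible-character components + 1 reducible (abelian) component = 64.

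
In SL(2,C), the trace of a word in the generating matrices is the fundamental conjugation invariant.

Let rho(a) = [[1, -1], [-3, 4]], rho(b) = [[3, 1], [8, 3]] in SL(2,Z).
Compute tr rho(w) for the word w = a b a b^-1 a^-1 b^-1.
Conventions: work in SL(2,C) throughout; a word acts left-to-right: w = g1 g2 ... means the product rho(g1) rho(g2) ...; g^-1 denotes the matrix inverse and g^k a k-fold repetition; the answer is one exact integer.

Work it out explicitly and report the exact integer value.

rho(a) = [[1, -1], [-3, 4]]
... * rho(b) = [[3, 1], [8, 3]]  ->  [[-5, -2], [23, 9]]
... * rho(a) = [[1, -1], [-3, 4]]  ->  [[1, -3], [-4, 13]]
... * rho(b^-1) = [[3, -1], [-8, 3]]  ->  [[27, -10], [-116, 43]]
... * rho(a^-1) = [[4, 1], [3, 1]]  ->  [[78, 17], [-335, -73]]
... * rho(b^-1) = [[3, -1], [-8, 3]]  ->  [[98, -27], [-421, 116]]
tr = 98 + 116 = 214

214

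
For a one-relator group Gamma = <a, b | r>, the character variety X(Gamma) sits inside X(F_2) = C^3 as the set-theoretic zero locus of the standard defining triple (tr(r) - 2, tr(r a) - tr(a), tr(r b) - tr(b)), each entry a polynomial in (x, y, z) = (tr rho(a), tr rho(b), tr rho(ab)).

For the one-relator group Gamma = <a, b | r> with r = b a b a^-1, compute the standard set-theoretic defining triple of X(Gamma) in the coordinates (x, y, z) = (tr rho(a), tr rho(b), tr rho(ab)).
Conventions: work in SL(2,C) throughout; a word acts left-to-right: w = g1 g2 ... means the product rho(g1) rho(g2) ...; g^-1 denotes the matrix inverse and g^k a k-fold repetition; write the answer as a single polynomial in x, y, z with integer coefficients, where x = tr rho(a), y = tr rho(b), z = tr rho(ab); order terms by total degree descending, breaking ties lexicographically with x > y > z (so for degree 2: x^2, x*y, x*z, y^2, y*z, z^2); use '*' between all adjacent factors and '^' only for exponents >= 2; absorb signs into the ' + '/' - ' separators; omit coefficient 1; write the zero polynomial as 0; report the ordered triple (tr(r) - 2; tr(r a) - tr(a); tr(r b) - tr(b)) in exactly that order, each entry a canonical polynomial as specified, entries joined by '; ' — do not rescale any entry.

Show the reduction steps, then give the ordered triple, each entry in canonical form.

x*y*z - x^2 - z^2; y*z - 2*x; x*y^2*z - x^2*y - y*z^2

trace(b a b) = trace(b) trace(a b) - trace(a) = y*z - x
apply: trace(b a b a) = trace(b a) trace(b a) - trace(1)   [split at repeated b] = z^2 - 2
use: trace(b a b a^-1) = trace(b a b) trace(a) - trace(b a b a) = x*y*z - x^2 - z^2 + 2
trace(b^2 a b) = trace(b) trace(b a b) - trace(b a)  (reduce the b square) = y^2*z - x*y - z
trace(a b a) = trace(a) trace(b a) - trace(b)  (reduce the a square) = x*z - y
trace(b^2 a b a) = trace(b) trace(a b a b) - trace(a b a)  (reduce the b square) = y*z^2 - x*z - y
trace(b a b a^-1 b) = trace(b^2 a b) trace(a) - trace(b^2 a b a)  (eliminate a^-1) = x*y^2*z - x^2*y - y*z^2 + y
assemble the triple (trace(r) - 2; trace(r a) - x; trace(r b) - y)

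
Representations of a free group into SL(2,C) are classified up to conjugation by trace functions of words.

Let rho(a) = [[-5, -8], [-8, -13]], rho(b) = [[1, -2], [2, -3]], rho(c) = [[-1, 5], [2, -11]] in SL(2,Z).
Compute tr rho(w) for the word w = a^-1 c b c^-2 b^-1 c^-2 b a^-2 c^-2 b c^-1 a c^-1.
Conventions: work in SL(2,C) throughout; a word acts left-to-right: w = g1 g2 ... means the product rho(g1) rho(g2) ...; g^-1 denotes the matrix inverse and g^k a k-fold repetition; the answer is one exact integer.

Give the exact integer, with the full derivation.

rho(a^-1) = [[-13, 8], [8, -5]]
... * rho(c) = [[-1, 5], [2, -11]]  ->  [[29, -153], [-18, 95]]
... * rho(b) = [[1, -2], [2, -3]]  ->  [[-277, 401], [172, -249]]
... * rho(c^-1) = [[-11, -5], [-2, -1]]  ->  [[2245, 984], [-1394, -611]]
... * rho(c^-1) = [[-11, -5], [-2, -1]]  ->  [[-26663, -12209], [16556, 7581]]
... * rho(b^-1) = [[-3, 2], [-2, 1]]  ->  [[104407, -65535], [-64830, 40693]]
... * rho(c^-1) = [[-11, -5], [-2, -1]]  ->  [[-1017407, -456500], [631744, 283457]]
... * rho(c^-1) = [[-11, -5], [-2, -1]]  ->  [[12104477, 5543535], [-7516098, -3442177]]
... * rho(b) = [[1, -2], [2, -3]]  ->  [[23191547, -40839559], [-14400452, 25358727]]
... * rho(a^-1) = [[-13, 8], [8, -5]]  ->  [[-628206583, 389730171], [390075692, -241997251]]
... * rho(a^-1) = [[-13, 8], [8, -5]]  ->  [[11284526947, -6974303519], [-7006962004, 4330591791]]
... * rho(c^-1) = [[-11, -5], [-2, -1]]  ->  [[-110181189379, -49448331216], [68415398462, 30704218229]]
... * rho(c^-1) = [[-11, -5], [-2, -1]]  ->  [[1310889745601, 600354278111], [-813977819540, -372781210539]]
... * rho(b) = [[1, -2], [2, -3]]  ->  [[2511598301823, -4422842325535], [-1559540240618, 2746299270697]]
... * rho(c^-1) = [[-11, -5], [-2, -1]]  ->  [[-18781896668983, -8135149183580], [11662344105404, 5051401932393]]
... * rho(a) = [[-5, -8], [-8, -13]]  ->  [[158990676813555, 256012112738404], [-98722935986164, -158966977964341]]
... * rho(c^-1) = [[-11, -5], [-2, -1]]  ->  [[-2260921670425913, -1050965496806179], [1403886251776486, 652581657895161]]
tr = -2260921670425913 + 652581657895161 = -1608340012530752

-1608340012530752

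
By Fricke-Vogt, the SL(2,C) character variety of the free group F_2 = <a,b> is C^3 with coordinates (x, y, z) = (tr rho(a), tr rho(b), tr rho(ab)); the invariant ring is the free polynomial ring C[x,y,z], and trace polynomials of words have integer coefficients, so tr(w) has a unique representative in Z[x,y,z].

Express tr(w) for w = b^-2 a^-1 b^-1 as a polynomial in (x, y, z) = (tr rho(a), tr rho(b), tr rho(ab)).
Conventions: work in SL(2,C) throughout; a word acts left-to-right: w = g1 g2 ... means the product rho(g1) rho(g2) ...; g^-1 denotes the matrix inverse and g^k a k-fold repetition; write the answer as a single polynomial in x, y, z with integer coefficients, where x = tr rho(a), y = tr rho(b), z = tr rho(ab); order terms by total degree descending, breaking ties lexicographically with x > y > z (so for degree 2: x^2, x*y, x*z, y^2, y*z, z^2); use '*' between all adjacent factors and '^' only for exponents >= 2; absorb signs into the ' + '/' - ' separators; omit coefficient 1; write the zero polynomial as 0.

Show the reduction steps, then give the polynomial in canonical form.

y^2*z - x*y - z

tr(b^-1) = tr(b) = y
tr(b^-2) = tr(b^-1)*tr(b) - tr(1) = y^2 - 2
and tr(b^-3) = tr(b^-2)*tr(b) - tr(b^-1) = y^3 - 3*y
next, tr(a b^-1) = tr(a)*tr(b) - tr(a b) = x*y - z
next, tr(a b^-2) = tr(a b^-1)*tr(b) - tr(a) = x*y^2 - y*z - x
tr(b^-3 a) = tr(a b^-2)*tr(b) - tr(a b^-1) = x*y^3 - y^2*z - 2*x*y + z
next, tr(b^-2 a^-1 b^-1) = tr(b^-3)*tr(a) - tr(b^-3 a) = y^2*z - x*y - z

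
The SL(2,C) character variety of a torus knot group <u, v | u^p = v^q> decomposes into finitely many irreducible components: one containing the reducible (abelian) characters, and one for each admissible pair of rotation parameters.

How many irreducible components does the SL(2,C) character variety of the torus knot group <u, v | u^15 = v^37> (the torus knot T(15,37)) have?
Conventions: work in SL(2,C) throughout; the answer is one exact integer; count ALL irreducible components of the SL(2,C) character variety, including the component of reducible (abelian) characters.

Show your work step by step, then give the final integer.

For T(15,37): irreducibility forces the central element u^15 = v^37 to one of +I, -I.
So on each irreducible component the traces are pinned: tr(u) = 2*cos(pi*alpha/15) with 1 <= alpha <= 14, tr(v) = 2*cos(pi*beta/37) with 1 <= beta <= 36.
The two central values (-1)^alpha I and (-1)^beta I must be the same matrix, so alpha and beta share a parity.
Enumerate parity-matched pairs: 7*18 odd-odd plus 7*18 even-even gives 252.
components with irreducible characters: 252; plus the single component of reducible (abelian) characters: total 253.

253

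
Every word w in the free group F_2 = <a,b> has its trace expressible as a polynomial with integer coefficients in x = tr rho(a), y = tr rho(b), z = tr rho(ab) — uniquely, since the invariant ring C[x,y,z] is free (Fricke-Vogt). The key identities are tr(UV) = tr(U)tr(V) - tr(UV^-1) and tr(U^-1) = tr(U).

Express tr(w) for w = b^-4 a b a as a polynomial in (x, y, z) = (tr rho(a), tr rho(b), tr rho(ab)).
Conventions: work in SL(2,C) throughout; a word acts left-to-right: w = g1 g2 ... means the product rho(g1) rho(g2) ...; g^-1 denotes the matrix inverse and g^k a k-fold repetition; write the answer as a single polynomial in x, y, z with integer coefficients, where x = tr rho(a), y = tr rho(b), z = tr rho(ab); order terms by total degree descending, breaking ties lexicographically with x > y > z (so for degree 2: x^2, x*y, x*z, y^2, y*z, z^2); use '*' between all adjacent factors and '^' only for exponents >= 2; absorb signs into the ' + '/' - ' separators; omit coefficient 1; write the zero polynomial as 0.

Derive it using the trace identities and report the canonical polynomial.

use: trace(a b a) = trace(a)*trace(b a) - trace(b)   [square of a] = x*z - y
apply: trace(a b a b) = trace(b a)*trace(b a) - trace(1)   [split at a repeated b] = z^2 - 2
use: trace(b^-1 a b a) = trace(a b a)*trace(b) - trace(a b a b)   [inverse elimination on b] = x*y*z - y^2 - z^2 + 2
apply: trace(b^-2 a b a) = trace(b^-1 a b a)*trace(b) - trace(b^-1 a b a b)   [inverse elimination on b] = x*y^2*z - y^3 - y*z^2 - x*z + 3*y
use: trace(b^-1 a b a b^-2) = trace(b^-2 a b a)*trace(b) - trace(b^-2 a b a b)   [inverse elimination on b] = x*y^3*z - y^4 - y^2*z^2 - 2*x*y*z + 4*y^2 + z^2 - 2
apply: trace(b^-4 a b a) = trace(b^-1 a b a b^-2)*trace(b) - trace(b^-1 a b a b^-1)   [inverse elimination on b] = x*y^4*z - y^5 - y^3*z^2 - 3*x*y^2*z + 5*y^3 + 2*y*z^2 + x*z - 5*y

x*y^4*z - y^5 - y^3*z^2 - 3*x*y^2*z + 5*y^3 + 2*y*z^2 + x*z - 5*y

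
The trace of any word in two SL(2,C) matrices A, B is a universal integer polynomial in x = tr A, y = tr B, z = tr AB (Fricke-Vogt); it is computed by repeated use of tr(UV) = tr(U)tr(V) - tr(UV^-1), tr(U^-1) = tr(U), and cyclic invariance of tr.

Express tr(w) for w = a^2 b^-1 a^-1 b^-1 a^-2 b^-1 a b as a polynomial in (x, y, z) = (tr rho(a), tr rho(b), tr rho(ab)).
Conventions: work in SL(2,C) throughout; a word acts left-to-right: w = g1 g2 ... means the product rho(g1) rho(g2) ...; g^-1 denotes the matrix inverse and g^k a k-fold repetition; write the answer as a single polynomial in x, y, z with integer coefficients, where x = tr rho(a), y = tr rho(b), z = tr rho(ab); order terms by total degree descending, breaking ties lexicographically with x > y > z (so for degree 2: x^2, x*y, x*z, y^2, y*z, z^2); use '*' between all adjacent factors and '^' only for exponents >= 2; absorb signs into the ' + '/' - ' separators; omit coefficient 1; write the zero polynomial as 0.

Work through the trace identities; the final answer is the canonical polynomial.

next, tr(b a b) = tr(b) tr(a b) - tr(a) = y*z - x
and tr(b a b a) = tr(b a) tr(b a) - tr(1) = z^2 - 2
tr(a b a^-1 b) = tr(b a b) tr(a) - tr(b a b a) = x*y*z - x^2 - z^2 + 2
tr(a^-1 b^-1 a b) = tr(a b a^-1) tr(b) - tr(a b a^-1 b) = -x*y*z + x^2 + y^2 + z^2 - 2
next, tr(a b a) = tr(a) tr(b a) - tr(b) = x*z - y
next, tr(b a b a b) = tr(b) tr(a b a b) - tr(a b a) = y*z^2 - x*z - y
tr(b a b a b a) = tr(b a) tr(b a b a) - tr(b^-1 a^-1) = z^3 - 3*z
next, tr(a^-1 b a b a b) = tr(b a b a b) tr(a) - tr(b a b a b a) = x*y*z^2 - x^2*z - z^3 - x*y + 3*z
tr(a b a b a^-2 b) = tr(a^-1 b a b a b) tr(a) - tr(a^-1 b a b a b a) = x^2*y*z^2 - x^3*z - x*z^3 - x^2*y - y*z^2 + 4*x*z + y
tr(a^-2 b^-1 a b a b) = tr(a b a b a^-2) tr(b) - tr(a b a b a^-2 b) = -x^2*y*z^2 + x^3*z + x*y^2*z + x*z^3 - 4*x*z + y
tr(b^-1 a^-2 b^-1 a b a) = tr(a^-2 b^-1 a b a) tr(b) - tr(a^-2 b^-1 a b a b) = x^2*y*z^2 - x^3*z - 2*x*y^2*z - x*z^3 + x^2*y + y^3 + y*z^2 + 4*x*z - 3*y
and tr(b a^2 b a) = tr(a) tr(b a b a) - tr(b a b) = x*z^2 - y*z - x
and tr(a^2) = tr(a) tr(a) - tr(1) = x^2 - 2
tr(b a^2 b) = tr(b) tr(a^2 b) - tr(a^2) = x*y*z - x^2 - y^2 + 2
and tr(a b a^2 b a) = tr(a) tr(b a^2 b a) - tr(b a^2 b) = x^2*z^2 - 2*x*y*z + y^2 - 2
tr(b a b a^2 b a) = tr(a) tr(b a b a b a) - tr(b a b a b) = x*z^3 - y*z^2 - 2*x*z + y
next, tr(b^2 a b) = tr(b) tr(a b^2) - tr(a b) = y^2*z - x*y - z
and tr(b a b a^2 b) = tr(a) tr(b^2 a b a) - tr(b^2 a b) = x*y*z^2 - x^2*z - y^2*z + z
and tr(a b a b a^2 b a) = tr(a) tr(b a b a^2 b a) - tr(b a b a^2 b) = x^2*z^3 - 2*x*y*z^2 - x^2*z + y^2*z + x*y - z
tr(b a b a b a b a) = tr(a b a b a b) tr(a b) - tr(b a b a) = z^4 - 4*z^2 + 2
tr(b a b a b a b) = tr(b) tr(a b a b a b) - tr(a b a b a) = y*z^3 - x*z^2 - 2*y*z + x
tr(a b a b a^2 b a b) = tr(a) tr(b a b a b a b a) - tr(b a b a b a b) = x*z^4 - y*z^3 - 3*x*z^2 + 2*y*z + x
tr(b a b a^2 b a b^-1 a) = tr(a b a b a^2 b a) tr(b) - tr(a b a b a^2 b a b) = x^2*y*z^3 - 2*x*y^2*z^2 - x*z^4 - x^2*y*z + y^3*z + y*z^3 + x*y^2 + 3*x*z^2 - 3*y*z - x
tr(b^-1 a^-1 b a b a^2 b a) = tr(b a b a^2 b a b^-1) tr(a) - tr(b a b a^2 b a b^-1 a) = -x^2*y*z^3 + x^3*z^2 + 2*x*y^2*z^2 + x*z^4 - x^2*y*z - y^3*z - y*z^3 - 3*x*z^2 + 3*y*z - x
and tr(a b a^2 b a^-1 b^-1 a^-1 b) = tr(b^-1 a^-1 b a b a^2 b) tr(a) - tr(b^-1 a^-1 b a b a^2 b a) = x^2*y*z^3 - x^3*z^2 - 2*x*y^2*z^2 - x*z^4 + x^2*y*z + y^3*z + y*z^3 + 4*x*z^2 - 3*y*z - x
and tr(a^-1 b^-1 a b a^2 b a^-1 b^-1) = tr(a b a^2 b a^-1 b^-1 a^-1) tr(b) - tr(a b a^2 b a^-1 b^-1 a^-1 b) = -x^2*y*z^3 + x^3*z^2 + 2*x*y^2*z^2 + x*z^4 - x^2*y*z - y^3*z - y*z^3 - 4*x*z^2 + 4*y*z + x
tr(a b a^2) = tr(a) tr(b a^2) - tr(b a) = x^2*z - x*y - z
next, tr(b^-1 a b a^2 b a) = tr(a b a^2 b a) tr(b) - tr(a b a^2 b a b) = x^2*y*z^2 - 2*x*y^2*z - x*z^3 + y^3 + y*z^2 + 2*x*z - 3*y
next, tr(b^-1 a b a^2 b a^-1) = tr(b^-1 a b a^2 b) tr(a) - tr(b^-1 a b a^2 b a) = -x^2*y*z^2 + x^3*z + 2*x*y^2*z + x*z^3 - x^2*y - y^3 - y*z^2 - 3*x*z + 3*y
tr(b^-1 a b a^2 b a^-1 b^-1) = tr(b^-1 a b a^2 b a^-1) tr(b) - tr(b^-1 a b a^2 b a^-1 b) = -x^2*y^2*z^2 + x^3*y*z + 2*x*y^3*z + x*y*z^3 - x^2*y^2 - y^4 - y^2*z^2 - 4*x*y*z + x^2 + 4*y^2 - 2
tr(a^-1 b^-1 a^-2 b^-1 a b a^2 b) = tr(a^-1 b^-1 a b a^2 b a^-1 b^-1) tr(a) - tr(a^-1 b^-1 a b a^2 b a^-1 b^-1 a) = -x^3*y*z^3 + x^4*z^2 + 3*x^2*y^2*z^2 + x^2*z^4 - 2*x^3*y*z - 3*x*y^3*z - 2*x*y*z^3 + x^2*y^2 - 4*x^2*z^2 + y^4 + y^2*z^2 + 8*x*y*z - 4*y^2 + 2
and tr(a^2 b^-1 a^-1 b^-1 a^-2 b^-1 a b) = tr(a^-1 b^-1 a^-2 b^-1 a b a^2) tr(b) - tr(a^-1 b^-1 a^-2 b^-1 a b a^2 b) = x^3*y*z^3 - x^4*z^2 - 2*x^2*y^2*z^2 - x^2*z^4 + x^3*y*z + x*y^3*z + x*y*z^3 + 4*x^2*z^2 - 4*x*y*z + y^2 - 2

x^3*y*z^3 - x^4*z^2 - 2*x^2*y^2*z^2 - x^2*z^4 + x^3*y*z + x*y^3*z + x*y*z^3 + 4*x^2*z^2 - 4*x*y*z + y^2 - 2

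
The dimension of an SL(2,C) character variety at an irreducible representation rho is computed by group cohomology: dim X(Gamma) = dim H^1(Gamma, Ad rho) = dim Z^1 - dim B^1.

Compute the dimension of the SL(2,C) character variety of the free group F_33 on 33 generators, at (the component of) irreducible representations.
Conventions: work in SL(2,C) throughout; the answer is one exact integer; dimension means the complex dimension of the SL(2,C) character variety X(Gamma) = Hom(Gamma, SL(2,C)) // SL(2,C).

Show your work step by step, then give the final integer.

96

Gamma = F_33 has 33 generators and no relators.
Z^1(Gamma, Ad rho) = (sl_2)^33: a cocycle is a free choice of one sl_2 vector per generator, so dim Z^1 = 3*33 = 99.
Irreducibility makes the coboundary map sl_2 -> Z^1 injective (trivial centralizer), so dim B^1 = 3.
dim X = dim H^1 = dim Z^1 - dim B^1 = 99 - 3 = 96.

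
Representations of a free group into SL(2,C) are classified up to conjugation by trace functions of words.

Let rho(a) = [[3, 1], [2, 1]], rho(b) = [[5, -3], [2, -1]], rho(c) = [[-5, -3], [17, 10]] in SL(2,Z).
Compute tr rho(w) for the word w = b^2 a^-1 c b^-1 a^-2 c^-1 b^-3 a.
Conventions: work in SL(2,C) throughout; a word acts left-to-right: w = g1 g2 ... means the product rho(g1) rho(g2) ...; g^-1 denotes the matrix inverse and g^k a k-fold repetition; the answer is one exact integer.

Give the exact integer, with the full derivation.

rho(b) = [[5, -3], [2, -1]]
... * rho(b) = [[5, -3], [2, -1]]  ->  [[19, -12], [8, -5]]
... * rho(a^-1) = [[1, -1], [-2, 3]]  ->  [[43, -55], [18, -23]]
... * rho(c) = [[-5, -3], [17, 10]]  ->  [[-1150, -679], [-481, -284]]
... * rho(b^-1) = [[-1, 3], [-2, 5]]  ->  [[2508, -6845], [1049, -2863]]
... * rho(a^-1) = [[1, -1], [-2, 3]]  ->  [[16198, -23043], [6775, -9638]]
... * rho(a^-1) = [[1, -1], [-2, 3]]  ->  [[62284, -85327], [26051, -35689]]
... * rho(c^-1) = [[10, 3], [-17, -5]]  ->  [[2073399, 613487], [867223, 256598]]
... * rho(b^-1) = [[-1, 3], [-2, 5]]  ->  [[-3300373, 9287632], [-1380419, 3884659]]
... * rho(b^-1) = [[-1, 3], [-2, 5]]  ->  [[-15274891, 36537041], [-6388899, 15282038]]
... * rho(b^-1) = [[-1, 3], [-2, 5]]  ->  [[-57799191, 136860532], [-24175177, 57243493]]
... * rho(a) = [[3, 1], [2, 1]]  ->  [[100323491, 79061341], [41961455, 33068316]]
tr = 100323491 + 33068316 = 133391807

133391807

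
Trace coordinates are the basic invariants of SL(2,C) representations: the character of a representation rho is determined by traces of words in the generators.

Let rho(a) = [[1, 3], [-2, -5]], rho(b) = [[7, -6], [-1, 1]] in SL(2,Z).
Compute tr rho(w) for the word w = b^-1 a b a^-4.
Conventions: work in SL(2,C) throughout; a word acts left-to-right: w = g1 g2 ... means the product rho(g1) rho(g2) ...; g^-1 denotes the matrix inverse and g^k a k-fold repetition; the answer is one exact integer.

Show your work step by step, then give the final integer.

-30796

rho(b^-1) = [[1, 6], [1, 7]]
... * rho(a) = [[1, 3], [-2, -5]]  ->  [[-11, -27], [-13, -32]]
... * rho(b) = [[7, -6], [-1, 1]]  ->  [[-50, 39], [-59, 46]]
... * rho(a^-1) = [[-5, -3], [2, 1]]  ->  [[328, 189], [387, 223]]
... * rho(a^-1) = [[-5, -3], [2, 1]]  ->  [[-1262, -795], [-1489, -938]]
... * rho(a^-1) = [[-5, -3], [2, 1]]  ->  [[4720, 2991], [5569, 3529]]
... * rho(a^-1) = [[-5, -3], [2, 1]]  ->  [[-17618, -11169], [-20787, -13178]]
tr = -17618 + -13178 = -30796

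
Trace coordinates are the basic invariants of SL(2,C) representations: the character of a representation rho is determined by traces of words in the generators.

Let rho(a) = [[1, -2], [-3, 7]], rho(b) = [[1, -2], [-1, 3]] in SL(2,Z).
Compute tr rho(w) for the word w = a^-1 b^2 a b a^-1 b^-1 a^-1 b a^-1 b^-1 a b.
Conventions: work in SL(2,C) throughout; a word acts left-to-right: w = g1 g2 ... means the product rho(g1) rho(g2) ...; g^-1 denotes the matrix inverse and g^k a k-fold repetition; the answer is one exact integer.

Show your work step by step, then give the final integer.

rho(a^-1) = [[7, 2], [3, 1]]
... * rho(b) = [[1, -2], [-1, 3]]  ->  [[5, -8], [2, -3]]
... * rho(b) = [[1, -2], [-1, 3]]  ->  [[13, -34], [5, -13]]
... * rho(a) = [[1, -2], [-3, 7]]  ->  [[115, -264], [44, -101]]
... * rho(b) = [[1, -2], [-1, 3]]  ->  [[379, -1022], [145, -391]]
... * rho(a^-1) = [[7, 2], [3, 1]]  ->  [[-413, -264], [-158, -101]]
... * rho(b^-1) = [[3, 2], [1, 1]]  ->  [[-1503, -1090], [-575, -417]]
... * rho(a^-1) = [[7, 2], [3, 1]]  ->  [[-13791, -4096], [-5276, -1567]]
... * rho(b) = [[1, -2], [-1, 3]]  ->  [[-9695, 15294], [-3709, 5851]]
... * rho(a^-1) = [[7, 2], [3, 1]]  ->  [[-21983, -4096], [-8410, -1567]]
... * rho(b^-1) = [[3, 2], [1, 1]]  ->  [[-70045, -48062], [-26797, -18387]]
... * rho(a) = [[1, -2], [-3, 7]]  ->  [[74141, -196344], [28364, -75115]]
... * rho(b) = [[1, -2], [-1, 3]]  ->  [[270485, -737314], [103479, -282073]]
tr = 270485 + -282073 = -11588

-11588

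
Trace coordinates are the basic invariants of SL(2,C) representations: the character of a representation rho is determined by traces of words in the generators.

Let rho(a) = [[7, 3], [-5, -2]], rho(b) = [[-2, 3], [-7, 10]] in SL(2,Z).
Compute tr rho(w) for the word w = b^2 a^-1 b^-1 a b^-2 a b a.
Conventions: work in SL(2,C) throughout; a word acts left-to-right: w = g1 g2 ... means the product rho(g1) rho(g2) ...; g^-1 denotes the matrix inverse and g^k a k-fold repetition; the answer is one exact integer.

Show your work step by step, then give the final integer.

-3814649977

rho(b) = [[-2, 3], [-7, 10]]
... * rho(b) = [[-2, 3], [-7, 10]]  ->  [[-17, 24], [-56, 79]]
... * rho(a^-1) = [[-2, -3], [5, 7]]  ->  [[154, 219], [507, 721]]
... * rho(b^-1) = [[10, -3], [7, -2]]  ->  [[3073, -900], [10117, -2963]]
... * rho(a) = [[7, 3], [-5, -2]]  ->  [[26011, 11019], [85634, 36277]]
... * rho(b^-1) = [[10, -3], [7, -2]]  ->  [[337243, -100071], [1110279, -329456]]
... * rho(b^-1) = [[10, -3], [7, -2]]  ->  [[2671933, -811587], [8796598, -2671925]]
... * rho(a) = [[7, 3], [-5, -2]]  ->  [[22761466, 9638973], [74935811, 31733644]]
... * rho(b) = [[-2, 3], [-7, 10]]  ->  [[-112995743, 164674128], [-372007130, 542143873]]
... * rho(a) = [[7, 3], [-5, -2]]  ->  [[-1614340841, -668335485], [-5314769275, -2200309136]]
tr = -1614340841 + -2200309136 = -3814649977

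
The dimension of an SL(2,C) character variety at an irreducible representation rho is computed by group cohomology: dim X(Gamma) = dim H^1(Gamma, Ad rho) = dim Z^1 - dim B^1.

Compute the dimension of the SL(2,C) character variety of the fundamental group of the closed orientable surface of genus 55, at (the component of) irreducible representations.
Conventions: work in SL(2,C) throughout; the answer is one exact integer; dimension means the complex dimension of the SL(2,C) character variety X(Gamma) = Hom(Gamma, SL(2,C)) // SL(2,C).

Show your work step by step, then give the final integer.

324

The genus-55 surface group: 2g = 110 generators, one relator prod [a_i, b_i].
Before the relator condition, cocycle space has dim 3*110 = 330.
At an irreducible rho, H^2 = coker(d_2) vanishes (Poincare duality: H^2 is dual to H^0 = invariants = 0), so d_2 is surjective onto sl_2 and dim Z^1 = 330 - 3 = 327.
Coboundaries contribute dim B^1 = 3 (injective at irreducible rho).
dim H^1 = 327 - 3 = 324 = dim X.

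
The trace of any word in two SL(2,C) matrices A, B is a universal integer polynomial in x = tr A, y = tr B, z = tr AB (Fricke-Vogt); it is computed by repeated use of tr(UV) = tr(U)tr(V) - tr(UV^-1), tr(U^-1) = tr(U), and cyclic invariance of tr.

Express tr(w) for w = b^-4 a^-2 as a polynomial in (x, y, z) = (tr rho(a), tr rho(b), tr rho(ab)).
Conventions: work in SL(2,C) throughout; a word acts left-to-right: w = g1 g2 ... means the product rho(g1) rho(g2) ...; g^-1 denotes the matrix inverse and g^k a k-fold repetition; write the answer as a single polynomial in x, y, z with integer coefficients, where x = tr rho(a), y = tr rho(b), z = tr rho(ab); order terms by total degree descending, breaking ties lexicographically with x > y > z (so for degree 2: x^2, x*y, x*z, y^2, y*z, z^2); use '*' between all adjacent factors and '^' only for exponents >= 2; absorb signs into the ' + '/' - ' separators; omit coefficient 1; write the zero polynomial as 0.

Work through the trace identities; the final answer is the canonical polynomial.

trace(a^-1) = trace(a) = x
trace(a^-1 b) = trace(b) * trace(a) - trace(b a) = x*y - z
trace(b^-1 a^-1) = trace(a^-1) * trace(b) - trace(a^-1 b) = z
trace(a^-1 b^-2) = trace(b^-1 a^-1) * trace(b) - trace(b^-1 a^-1 b) = y*z - x
trace(b^-2) = trace(b^-1) * trace(b) - trace(1) = y^2 - 2
trace(a^-2 b^-2) = trace(a^-1 b^-2) * trace(a) - trace(a^-1 b^-2 a) = x*y*z - x^2 - y^2 + 2
trace(a^-2) = trace(a^-1) * trace(a) - trace(1) = x^2 - 2
trace(a^-2 b) = trace(b a^-1) * trace(a) - trace(b) = x^2*y - x*z - y
trace(a^-2 b^-1) = trace(a^-2) * trace(b) - trace(a^-2 b) = x*z - y
trace(a^-2 b^-3) = trace(a^-2 b^-2) * trace(b) - trace(a^-2 b^-1) = x*y^2*z - x^2*y - y^3 - x*z + 3*y
trace(b^-4 a^-2) = trace(a^-2 b^-3) * trace(b) - trace(a^-2 b^-2) = x*y^3*z - x^2*y^2 - y^4 - 2*x*y*z + x^2 + 4*y^2 - 2

x*y^3*z - x^2*y^2 - y^4 - 2*x*y*z + x^2 + 4*y^2 - 2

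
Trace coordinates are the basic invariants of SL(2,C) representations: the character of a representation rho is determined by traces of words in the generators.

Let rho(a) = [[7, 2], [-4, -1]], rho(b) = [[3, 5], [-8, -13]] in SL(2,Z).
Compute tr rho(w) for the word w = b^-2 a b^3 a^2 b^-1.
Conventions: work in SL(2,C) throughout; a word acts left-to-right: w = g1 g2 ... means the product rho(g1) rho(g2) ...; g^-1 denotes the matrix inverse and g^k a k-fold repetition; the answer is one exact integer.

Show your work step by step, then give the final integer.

-940698

rho(b^-1) = [[-13, -5], [8, 3]]
... * rho(b^-1) = [[-13, -5], [8, 3]]  ->  [[129, 50], [-80, -31]]
... * rho(a) = [[7, 2], [-4, -1]]  ->  [[703, 208], [-436, -129]]
... * rho(b) = [[3, 5], [-8, -13]]  ->  [[445, 811], [-276, -503]]
... * rho(b) = [[3, 5], [-8, -13]]  ->  [[-5153, -8318], [3196, 5159]]
... * rho(b) = [[3, 5], [-8, -13]]  ->  [[51085, 82369], [-31684, -51087]]
... * rho(a) = [[7, 2], [-4, -1]]  ->  [[28119, 19801], [-17440, -12281]]
... * rho(a) = [[7, 2], [-4, -1]]  ->  [[117629, 36437], [-72956, -22599]]
... * rho(b^-1) = [[-13, -5], [8, 3]]  ->  [[-1237681, -478834], [767636, 296983]]
tr = -1237681 + 296983 = -940698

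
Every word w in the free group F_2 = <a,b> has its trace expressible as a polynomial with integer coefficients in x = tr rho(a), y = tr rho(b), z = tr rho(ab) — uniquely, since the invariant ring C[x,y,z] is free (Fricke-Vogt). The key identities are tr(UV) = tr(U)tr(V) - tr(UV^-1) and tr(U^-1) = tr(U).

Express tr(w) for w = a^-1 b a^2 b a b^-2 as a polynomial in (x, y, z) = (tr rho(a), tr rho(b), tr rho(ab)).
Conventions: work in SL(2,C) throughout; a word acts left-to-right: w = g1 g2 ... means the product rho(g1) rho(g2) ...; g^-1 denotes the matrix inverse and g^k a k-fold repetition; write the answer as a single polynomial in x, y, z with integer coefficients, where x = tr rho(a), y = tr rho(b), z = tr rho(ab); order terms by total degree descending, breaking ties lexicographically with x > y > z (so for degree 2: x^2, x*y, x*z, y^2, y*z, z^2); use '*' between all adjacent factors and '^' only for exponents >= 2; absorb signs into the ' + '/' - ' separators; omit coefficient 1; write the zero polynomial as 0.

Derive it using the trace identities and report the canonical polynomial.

-x^2*y^2*z^2 + x^3*y*z + 2*x*y^3*z + x*y*z^3 - x^2*y^2 - y^4 - y^2*z^2 - 4*x*y*z + x^2 + 4*y^2 - 2

trace(b a^2) = trace(a) trace(b a) - trace(b)   [square of a] = x*z - y
trace(a^2 b a) = trace(a) trace(b a^2) - trace(b a)   [square of a] = x^2*z - x*y - z
trace(b a b a) = trace(a b) trace(a b) - trace(1)   [split at a repeated a] = z^2 - 2
trace(b a b) = trace(b) trace(a b) - trace(a)   [square of b] = y*z - x
reduce: trace(a^2 b a b) = trace(a) trace(b a b a) - trace(b a b)   [square of a] = x*z^2 - y*z - x
so trace(a^2 b a b^-1) = trace(a^2 b a) trace(b) - trace(a^2 b a b)   [inverse elimination on b] = x^2*y*z - x*y^2 - x*z^2 + x
reduce: trace(b^2) = trace(b) trace(b) - trace(1)   [square of b] = y^2 - 2
reduce: trace(b a^2 b) = trace(a) trace(b^2 a) - trace(b^2)   [square of a] = x*y*z - x^2 - y^2 + 2
so trace(a b a^2 b a) = trace(a) trace(b a^2 b a) - trace(b a^2 b)   [square of a] = x^2*z^2 - 2*x*y*z + y^2 - 2
trace(b a b a b a) = trace(a b) trace(a b a b) - trace(a^-1 b^-1)   [split at a repeated a] = z^3 - 3*z
so trace(b a b a b) = trace(b) trace(a b a b) - trace(a b a)   [square of b] = y*z^2 - x*z - y
trace(a b a^2 b a b) = trace(a) trace(b a b a b a) - trace(b a b a b)   [square of a] = x*z^3 - y*z^2 - 2*x*z + y
reduce: trace(a b a^2 b a b^-1) = trace(a b a^2 b a) trace(b) - trace(a b a^2 b a b)   [inverse elimination on b] = x^2*y*z^2 - 2*x*y^2*z - x*z^3 + y^3 + y*z^2 + 2*x*z - 3*y
reduce: trace(b a^2 b a b^-2 a) = trace(a b a^2 b a b^-1) trace(b) - trace(a b a^2 b a)   [inverse elimination on b] = x^2*y^2*z^2 - 2*x*y^3*z - x*y*z^3 - x^2*z^2 + y^4 + y^2*z^2 + 4*x*y*z - 4*y^2 + 2
trace(a^-1 b a^2 b a b^-2) = trace(b a^2 b a b^-2) trace(a) - trace(b a^2 b a b^-2 a)   [inverse elimination on a] = -x^2*y^2*z^2 + x^3*y*z + 2*x*y^3*z + x*y*z^3 - x^2*y^2 - y^4 - y^2*z^2 - 4*x*y*z + x^2 + 4*y^2 - 2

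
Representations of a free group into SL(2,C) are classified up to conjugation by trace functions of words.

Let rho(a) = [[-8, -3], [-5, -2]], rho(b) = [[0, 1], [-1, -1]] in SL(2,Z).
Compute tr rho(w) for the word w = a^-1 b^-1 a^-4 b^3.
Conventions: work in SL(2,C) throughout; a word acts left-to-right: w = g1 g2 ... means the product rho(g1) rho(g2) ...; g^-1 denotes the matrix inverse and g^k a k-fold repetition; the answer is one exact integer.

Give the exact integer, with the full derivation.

rho(a^-1) = [[-2, 3], [5, -8]]
... * rho(b^-1) = [[-1, -1], [1, 0]]  ->  [[5, 2], [-13, -5]]
... * rho(a^-1) = [[-2, 3], [5, -8]]  ->  [[0, -1], [1, 1]]
... * rho(a^-1) = [[-2, 3], [5, -8]]  ->  [[-5, 8], [3, -5]]
... * rho(a^-1) = [[-2, 3], [5, -8]]  ->  [[50, -79], [-31, 49]]
... * rho(a^-1) = [[-2, 3], [5, -8]]  ->  [[-495, 782], [307, -485]]
... * rho(b) = [[0, 1], [-1, -1]]  ->  [[-782, -1277], [485, 792]]
... * rho(b) = [[0, 1], [-1, -1]]  ->  [[1277, 495], [-792, -307]]
... * rho(b) = [[0, 1], [-1, -1]]  ->  [[-495, 782], [307, -485]]
tr = -495 + -485 = -980

-980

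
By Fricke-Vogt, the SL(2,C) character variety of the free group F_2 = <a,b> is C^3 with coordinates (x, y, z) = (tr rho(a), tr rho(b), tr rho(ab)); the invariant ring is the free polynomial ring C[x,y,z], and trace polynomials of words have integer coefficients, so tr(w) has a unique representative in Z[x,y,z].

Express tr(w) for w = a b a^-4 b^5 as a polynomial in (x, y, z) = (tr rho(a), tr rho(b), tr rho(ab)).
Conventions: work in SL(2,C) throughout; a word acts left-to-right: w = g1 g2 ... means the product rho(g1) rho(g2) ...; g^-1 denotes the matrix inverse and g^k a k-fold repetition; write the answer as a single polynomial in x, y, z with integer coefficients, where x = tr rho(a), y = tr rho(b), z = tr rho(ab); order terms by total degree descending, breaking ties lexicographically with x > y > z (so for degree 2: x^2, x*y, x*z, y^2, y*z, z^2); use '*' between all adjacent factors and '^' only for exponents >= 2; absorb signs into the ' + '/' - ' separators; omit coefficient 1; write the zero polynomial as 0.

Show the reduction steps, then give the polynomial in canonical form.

tr(a b^2) = tr(b)*tr(a b) - tr(a) = y*z - x
apply: tr(b a b^2) = tr(b)*tr(a b^2) - tr(a b) = y^2*z - x*y - z
apply: tr(b a b^3) = tr(b)*tr(b a b^2) - tr(b a b) = y^3*z - x*y^2 - 2*y*z + x
apply: tr(b^4 a b) = tr(b)*tr(b a b^3) - tr(b a b^2) = y^4*z - x*y^3 - 3*y^2*z + 2*x*y + z
tr(b^5 a b) = tr(b)*tr(b^4 a b) - tr(b^4 a) = y^5*z - x*y^4 - 4*y^3*z + 3*x*y^2 + 3*y*z - x
apply: tr(a b a b) = tr(a b)*tr(a b) - tr(1)   [split at repeated a] = z^2 - 2
tr(a b a) = tr(a)*tr(b a) - tr(b) = x*z - y
tr(b a b a b) = tr(b)*tr(a b a b) - tr(a b a) = y*z^2 - x*z - y
tr(b^2 a b a b) = tr(b)*tr(b a b a b) - tr(b a b a) = y^2*z^2 - x*y*z - y^2 - z^2 + 2
tr(b^3 a b a b) = tr(b)*tr(b^2 a b a b) - tr(b^2 a b a) = y^3*z^2 - x*y^2*z - y^3 - 2*y*z^2 + x*z + 3*y
tr(b^5 a b a) = tr(b)*tr(b^3 a b a b) - tr(b^3 a b a) = y^4*z^2 - x*y^3*z - y^4 - 3*y^2*z^2 + 2*x*y*z + 4*y^2 + z^2 - 2
use: tr(a^-1 b^5 a b) = tr(b^5 a b)*tr(a) - tr(b^5 a b a) = x*y^5*z - x^2*y^4 - y^4*z^2 - 3*x*y^3*z + 3*x^2*y^2 + y^4 + 3*y^2*z^2 + x*y*z - x^2 - 4*y^2 - z^2 + 2
use: tr(b^5 a b a^-2) = tr(a^-1 b^5 a b)*tr(a) - tr(a^-1 b^5 a b a) = x^2*y^5*z - x^3*y^4 - x*y^4*z^2 - 3*x^2*y^3*z - y^5*z + 3*x^3*y^2 + 2*x*y^4 + 3*x*y^2*z^2 + x^2*y*z + 4*y^3*z - x^3 - 7*x*y^2 - x*z^2 - 3*y*z + 3*x
use: tr(a^-3 b^5 a b) = tr(b^5 a b a^-2)*tr(a) - tr(b^5 a b a^-1) = x^3*y^5*z - x^4*y^4 - x^2*y^4*z^2 - 3*x^3*y^3*z - 2*x*y^5*z + 3*x^4*y^2 + 3*x^2*y^4 + 3*x^2*y^2*z^2 + y^4*z^2 + x^3*y*z + 7*x*y^3*z - x^4 - 10*x^2*y^2 - x^2*z^2 - y^4 - 3*y^2*z^2 - 4*x*y*z + 4*x^2 + 4*y^2 + z^2 - 2
apply: tr(a b a^-4 b^5) = tr(a^-3 b^5 a b)*tr(a) - tr(a^-3 b^5 a b a) = x^4*y^5*z - x^5*y^4 - x^3*y^4*z^2 - 3*x^4*y^3*z - 3*x^2*y^5*z + 3*x^5*y^2 + 4*x^3*y^4 + 3*x^3*y^2*z^2 + 2*x*y^4*z^2 + x^4*y*z + 10*x^2*y^3*z + y^5*z - x^5 - 13*x^3*y^2 - x^3*z^2 - 3*x*y^4 - 6*x*y^2*z^2 - 5*x^2*y*z - 4*y^3*z + 5*x^3 + 11*x*y^2 + 2*x*z^2 + 3*y*z - 5*x

x^4*y^5*z - x^5*y^4 - x^3*y^4*z^2 - 3*x^4*y^3*z - 3*x^2*y^5*z + 3*x^5*y^2 + 4*x^3*y^4 + 3*x^3*y^2*z^2 + 2*x*y^4*z^2 + x^4*y*z + 10*x^2*y^3*z + y^5*z - x^5 - 13*x^3*y^2 - x^3*z^2 - 3*x*y^4 - 6*x*y^2*z^2 - 5*x^2*y*z - 4*y^3*z + 5*x^3 + 11*x*y^2 + 2*x*z^2 + 3*y*z - 5*x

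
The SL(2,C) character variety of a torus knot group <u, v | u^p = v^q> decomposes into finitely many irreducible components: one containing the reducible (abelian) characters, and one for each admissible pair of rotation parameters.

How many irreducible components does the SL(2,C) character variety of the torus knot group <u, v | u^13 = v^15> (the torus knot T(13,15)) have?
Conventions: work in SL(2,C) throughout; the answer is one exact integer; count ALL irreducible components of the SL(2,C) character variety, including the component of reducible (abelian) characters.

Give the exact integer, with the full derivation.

For T(13,15): irreducibility forces the central element u^13 = v^15 to one of +I, -I.
This locks tr(u) to 2*cos(pi*alpha/13), alpha in 1..12, and tr(v) to 2*cos(pi*beta/15), beta in 1..14, on each component of irreducible characters.
u^13 = (-1)^alpha I and v^15 = (-1)^beta I must agree, so alpha and beta have equal parity.
count pairs: odd alpha (6 choices) x odd beta (7), plus even alpha (6) x even beta (7): 6*7 + 6*7 = 84.
That is 84 components of irreducible characters, and with the reducible (abelian) component the total is 85.

85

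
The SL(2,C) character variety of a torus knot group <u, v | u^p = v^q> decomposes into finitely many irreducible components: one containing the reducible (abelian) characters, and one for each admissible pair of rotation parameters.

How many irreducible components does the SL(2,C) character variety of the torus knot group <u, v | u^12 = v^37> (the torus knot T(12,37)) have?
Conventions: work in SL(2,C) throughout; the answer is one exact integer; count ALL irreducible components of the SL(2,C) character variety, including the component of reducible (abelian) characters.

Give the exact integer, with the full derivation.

For T(12,37): irreducibility forces the central element u^12 = v^37 to one of +I, -I.
This locks tr(u) to 2*cos(pi*alpha/12), alpha in 1..11, and tr(v) to 2*cos(pi*beta/37), beta in 1..36, on each component of irreducible characters.
The two central values (-1)^alpha I and (-1)^beta I must be the same matrix, so alpha and beta share a parity.
count pairs: odd alpha (6 choices) x odd beta (18), plus even alpha (5) x even beta (18): 6*18 + 5*18 = 198.
Total: 198 irreducible-character components + 1 reducible (abelian) component = 199.

199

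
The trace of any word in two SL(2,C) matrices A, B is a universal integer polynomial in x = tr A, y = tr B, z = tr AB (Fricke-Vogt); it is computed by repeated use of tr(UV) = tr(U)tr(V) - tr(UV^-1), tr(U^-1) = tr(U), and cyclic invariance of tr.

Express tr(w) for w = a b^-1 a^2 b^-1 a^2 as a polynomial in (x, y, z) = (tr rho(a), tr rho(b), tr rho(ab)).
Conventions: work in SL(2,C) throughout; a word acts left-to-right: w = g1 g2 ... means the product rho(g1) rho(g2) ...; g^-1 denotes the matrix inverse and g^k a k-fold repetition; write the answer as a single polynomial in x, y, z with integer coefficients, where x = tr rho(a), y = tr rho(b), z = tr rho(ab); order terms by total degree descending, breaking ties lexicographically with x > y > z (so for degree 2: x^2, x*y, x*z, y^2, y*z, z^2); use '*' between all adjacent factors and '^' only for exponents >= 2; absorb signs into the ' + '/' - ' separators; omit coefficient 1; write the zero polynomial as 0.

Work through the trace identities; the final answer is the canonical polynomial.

tr(a^2) = tr(a)*tr(a) - tr(1)   [square of a] = x^2 - 2
tr(a^3) = tr(a)*tr(a^2) - tr(a)   [square of a] = x^3 - 3*x
tr(a^4) = tr(a)*tr(a^3) - tr(a^2)   [square of a] = x^4 - 4*x^2 + 2
tr(a^5) = tr(a)*tr(a^4) - tr(a^3)   [square of a] = x^5 - 5*x^3 + 5*x
tr(a b a) = tr(a)*tr(b a) - tr(b)   [square of a] = x*z - y
tr(a b a^2) = tr(a)*tr(a b a) - tr(a b)   [square of a] = x^2*z - x*y - z
tr(a^3 b a) = tr(a)*tr(a b a^2) - tr(a b a)   [square of a] = x^3*z - x^2*y - 2*x*z + y
tr(a^5 b) = tr(a)*tr(a^3 b a) - tr(a^3 b)   [square of a] = x^4*z - x^3*y - 3*x^2*z + 2*x*y + z
tr(a^2 b^-1 a^3) = tr(a^5)*tr(b) - tr(a^5 b)   [inverse elimination on b] = x^5*y - x^4*z - 4*x^3*y + 3*x^2*z + 3*x*y - z
tr(b a b a) = tr(a b)*tr(a b) - tr(1)   [split at a repeated a] = z^2 - 2
tr(b a b) = tr(b)*tr(a b) - tr(a)   [square of b] = y*z - x
tr(b a^2 b a) = tr(a)*tr(b a b a) - tr(b a b)   [square of a] = x*z^2 - y*z - x
tr(b a^2 b) = tr(b)*tr(a^2 b) - tr(a^2)   [square of b] = x*y*z - x^2 - y^2 + 2
tr(a b a^2 b a) = tr(a)*tr(b a^2 b a) - tr(b a^2 b)   [square of a] = x^2*z^2 - 2*x*y*z + y^2 - 2
tr(a^3 b a^2 b) = tr(a)*tr(a b a^2 b a) - tr(a b a^2 b)   [square of a] = x^3*z^2 - 2*x^2*y*z + x*y^2 - x*z^2 + y*z - x
tr(a^2 b^-1 a^3 b) = tr(a^3 b a^2)*tr(b) - tr(a^3 b a^2 b)   [inverse elimination on b] = x^4*y*z - x^3*y^2 - x^3*z^2 - x^2*y*z + x*y^2 + x*z^2 + x
tr(a b^-1 a^2 b^-1 a^2) = tr(a^2 b^-1 a^3)*tr(b) - tr(a^2 b^-1 a^3 b)   [inverse elimination on b] = x^5*y^2 - 2*x^4*y*z - 3*x^3*y^2 + x^3*z^2 + 4*x^2*y*z + 2*x*y^2 - x*z^2 - y*z - x

x^5*y^2 - 2*x^4*y*z - 3*x^3*y^2 + x^3*z^2 + 4*x^2*y*z + 2*x*y^2 - x*z^2 - y*z - x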